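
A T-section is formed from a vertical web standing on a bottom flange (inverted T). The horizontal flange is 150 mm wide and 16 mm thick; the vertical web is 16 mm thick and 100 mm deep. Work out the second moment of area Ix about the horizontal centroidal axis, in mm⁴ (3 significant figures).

Ix ≈ 4.61 × 10⁶ mm⁴

Split into non-overlapping primitives; take the origin at the lower-left of the bounding box.
Flange: 150 × 16, A = 2 400 mm², y = 8 mm, Ī = 51 200 mm⁴.
Web: 16 × 100, A = 1 600 mm², y = 66 mm, Ī = 1 333 333 mm⁴.
Centroid: ȳ = ΣA·y / ΣA = 31.2 mm.
Transfer each piece to the horizontal centroidal axis using Ī + A·d² with d = y − 31.2:
  flange: d = -23.2 mm → contributes +1 342 976 mm⁴
  web: d = 34.8 mm → contributes +3 270 997 mm⁴
Total I = 4 613 973 mm⁴.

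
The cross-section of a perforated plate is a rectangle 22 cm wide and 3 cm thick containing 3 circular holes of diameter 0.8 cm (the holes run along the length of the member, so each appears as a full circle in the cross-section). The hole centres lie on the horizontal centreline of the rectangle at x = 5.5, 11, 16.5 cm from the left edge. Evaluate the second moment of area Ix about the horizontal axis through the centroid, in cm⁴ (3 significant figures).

Ix ≈ 49.4 cm⁴

Decompose the section into non-overlapping parts with the origin at the bottom-left of its bounding rectangle.
Plate: 22 × 3, A = 66 cm², y = 1.5 cm, Ī = 49.5 cm⁴.
Hole 1 (subtracted): ⌀0.8, A = 0.50265 cm², y = 1.5 cm, Ī = 0.020106 cm⁴.
Hole 2 (subtracted): ⌀0.8, A = 0.50265 cm², y = 1.5 cm, Ī = 0.020106 cm⁴.
Hole 3 (subtracted): ⌀0.8, A = 0.50265 cm², y = 1.5 cm, Ī = 0.020106 cm⁴.
By symmetry the centroid is at mid-height, ȳ = 1.5 cm.
All pieces are centred on the horizontal axis through the centroid, so I = ΣĪ (holes subtracted) = 49.44 cm⁴.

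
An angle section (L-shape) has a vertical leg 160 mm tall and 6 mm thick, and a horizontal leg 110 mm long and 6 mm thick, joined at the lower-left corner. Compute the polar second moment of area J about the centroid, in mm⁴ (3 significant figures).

J ≈ 6.00 × 10⁶ mm⁴

Treat the section as a set of non-overlapping primitives; coordinates are from the bounding-box lower-left.
Vertical leg: 6 × 160, A = 960 mm², y = 80 mm, Ī = 2 048 000 mm⁴.
Horizontal leg (remainder): 104 × 6, A = 624 mm², y = 3 mm, Ī = 1 872 mm⁴.
Centroid: ȳ = ΣA·y / ΣA = 49.667 mm.
Transfer each piece to the centroidal x-axis using Ī + A·d² with d = y − 49.667:
  vertical leg: d = 30.333 mm → contributes +2 931 307 mm⁴
  horizontal leg (remainder): d = -46.667 mm → contributes +1 360 805 mm⁴
Total I = 4 292 112 mm⁴.
For the y-axis: x̄ = 24.667 mm.
Repeating about the centroidal y-axis gives I_y = 1 709 312 mm⁴.
Polar second moment: J = I_x + I_y = 6 001 424 mm⁴.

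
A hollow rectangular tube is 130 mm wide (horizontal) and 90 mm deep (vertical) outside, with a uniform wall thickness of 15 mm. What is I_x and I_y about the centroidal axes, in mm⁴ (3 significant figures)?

I_x ≈ 6.10 × 10⁶ mm⁴, I_y ≈ 1.15 × 10⁷ mm⁴

Break the section into simple shapes (no overlaps), measuring from the bottom-left corner of the bounding box.
Outer rectangle: 130 × 90, A = 11 700 mm², y = 45 mm, Ī = 7 897 500 mm⁴.
Inner void (subtracted): 100 × 60, A = 6 000 mm², y = 45 mm, Ī = 1 800 000 mm⁴.
By symmetry the centroid is at mid-height, ȳ = 45 mm.
All pieces are centred on the centroidal x-axis, so I = ΣĪ (holes subtracted) = 6 097 500 mm⁴.
Repeating about the centroidal y-axis gives I_y = 11 477 500 mm⁴.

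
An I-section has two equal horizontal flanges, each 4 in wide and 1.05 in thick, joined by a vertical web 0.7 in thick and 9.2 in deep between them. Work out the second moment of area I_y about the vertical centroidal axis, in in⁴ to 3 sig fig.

I_y ≈ 11.5 in⁴

Treat the section as a set of non-overlapping primitives; coordinates are from the bounding-box lower-left.
Bottom flange: 4 × 1.05, A = 4.2 in², x = 2 in, Ī = 5.6 in⁴.
Web: 0.7 × 9.2, A = 6.44 in², x = 2 in, Ī = 0.26297 in⁴.
Top flange: 4 × 1.05, A = 4.2 in², x = 2 in, Ī = 5.6 in⁴.
By symmetry the centroid is at mid-width, x̄ = 2 in.
All pieces are centred on the vertical centroidal axis, so I = ΣĪ = 11.463 in⁴.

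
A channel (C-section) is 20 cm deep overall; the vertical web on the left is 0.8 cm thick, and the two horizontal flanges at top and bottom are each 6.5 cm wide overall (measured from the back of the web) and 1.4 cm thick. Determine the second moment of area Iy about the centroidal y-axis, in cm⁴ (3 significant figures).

Treat the section as a set of non-overlapping primitives; coordinates are from the bounding-box lower-left.
Web: 0.8 × 20, A = 16 cm², x = 0.4 cm, Ī = 0.85333 cm⁴.
Top flange (beyond web): 5.7 × 1.4, A = 7.98 cm², x = 3.65 cm, Ī = 21.606 cm⁴.
Bottom flange (beyond web): 5.7 × 1.4, A = 7.98 cm², x = 3.65 cm, Ī = 21.606 cm⁴.
Centroid: x̄ = ΣA·x / ΣA = 2.023 cm.
Transfer each piece to the centroidal y-axis using Ī + A·d² with d = x − 2.023:
  web: d = -1.623 cm → contributes +42.998 cm⁴
  top flange (beyond web): d = 1.627 cm → contributes +42.731 cm⁴
  bottom flange (beyond web): d = 1.627 cm → contributes +42.731 cm⁴
Total I = 128.46 cm⁴.

Iy ≈ 128 cm⁴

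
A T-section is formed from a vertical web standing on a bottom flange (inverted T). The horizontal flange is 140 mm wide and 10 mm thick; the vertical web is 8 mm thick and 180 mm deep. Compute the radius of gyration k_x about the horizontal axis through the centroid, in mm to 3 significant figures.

Decompose the section into non-overlapping parts with the origin at the bottom-left of its bounding rectangle.
Flange: 140 × 10, A = 1 400 mm², y = 5 mm, Ī = 11 667 mm⁴.
Web: 8 × 180, A = 1 440 mm², y = 100 mm, Ī = 3 888 000 mm⁴.
Centroid: ȳ = ΣA·y / ΣA = 53.169 mm.
Transfer each piece to the horizontal axis through the centroid using Ī + A·d² with d = y − 53.169:
  flange: d = -48.169 mm → contributes +3 260 022 mm⁴
  web: d = 46.831 mm → contributes +7 046 123 mm⁴
Total I = 10 306 146 mm⁴.
Radius of gyration: k = √(I/A) = √(10 306 146 / 2 840) = 60.241 mm.

k_x ≈ 60.2 mm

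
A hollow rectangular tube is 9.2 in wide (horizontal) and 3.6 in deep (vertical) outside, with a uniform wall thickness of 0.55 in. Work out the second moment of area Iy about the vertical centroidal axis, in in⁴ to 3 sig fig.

Split into non-overlapping primitives; take the origin at the lower-left of the bounding box.
Outer rectangle: 9.2 × 3.6, A = 33.12 in², x = 4.6 in, Ī = 233.61 in⁴.
Inner void (subtracted): 8.1 × 2.5, A = 20.25 in², x = 4.6 in, Ī = 110.72 in⁴.
By symmetry the centroid is at mid-width, x̄ = 4.6 in.
All pieces are centred on the vertical centroidal axis, so I = ΣĪ (holes subtracted) = 122.89 in⁴.

Iy ≈ 123 in⁴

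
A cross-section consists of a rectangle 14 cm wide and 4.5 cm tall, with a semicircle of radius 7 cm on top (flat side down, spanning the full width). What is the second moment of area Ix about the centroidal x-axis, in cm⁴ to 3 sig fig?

Decompose the section into non-overlapping parts with the origin at the bottom-left of its bounding rectangle.
Rectangular body: 14 × 4.5, A = 63 cm², y = 2.25 cm, Ī = 106.31 cm⁴.
Semicircular cap: semicircle r = 7, A = 76.969 cm², y = 7.4709 cm, Ī = 263.53 cm⁴.
Centroid: ȳ = ΣA·y / ΣA = 5.121 cm.
Transfer each piece to the centroidal x-axis using Ī + A·d² with d = y − 5.121:
  rectangular body: d = -2.871 cm → contributes +625.59 cm⁴
  semicircular cap: d = 2.3499 cm → contributes +688.56 cm⁴
Total I = 1314.1 cm⁴.

Ix ≈ 1310 cm⁴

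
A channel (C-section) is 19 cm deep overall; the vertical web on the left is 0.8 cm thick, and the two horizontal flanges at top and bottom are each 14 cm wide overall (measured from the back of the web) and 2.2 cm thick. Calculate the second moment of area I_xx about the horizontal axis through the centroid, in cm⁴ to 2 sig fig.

I_xx ≈ 4600 cm⁴

Break the section into simple shapes (no overlaps), measuring from the bottom-left corner of the bounding box.
Web: 0.8 × 19, A = 15.2 cm², y = 9.5 cm, Ī = 457.3 cm⁴.
Top flange (beyond web): 13.2 × 2.2, A = 29.04 cm², y = 17.9 cm, Ī = 11.71 cm⁴.
Bottom flange (beyond web): 13.2 × 2.2, A = 29.04 cm², y = 1.1 cm, Ī = 11.71 cm⁴.
By symmetry the centroid is at mid-height, ȳ = 9.5 cm.
Transfer each piece to the horizontal axis through the centroid using Ī + A·d² with d = y − 9.5:
  web: d = 0 cm → contributes +457.3 cm⁴
  top flange (beyond web): d = 8.4 cm → contributes +2 061 cm⁴
  bottom flange (beyond web): d = -8.4 cm → contributes +2 061 cm⁴
Total I = 4 579 cm⁴.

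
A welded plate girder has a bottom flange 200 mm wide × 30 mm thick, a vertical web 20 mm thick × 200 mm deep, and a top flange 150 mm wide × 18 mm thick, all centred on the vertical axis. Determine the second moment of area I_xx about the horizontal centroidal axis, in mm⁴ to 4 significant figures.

I_xx ≈ 1.130 × 10⁸ mm⁴

Treat the section as a set of non-overlapping primitives; coordinates are from the bounding-box lower-left.
Bottom plate: 200 × 30, A = 6 000 mm², y = 15 mm, Ī = 450 000 mm⁴.
Web plate: 20 × 200, A = 4 000 mm², y = 130 mm, Ī = 13 333 333 mm⁴.
Top plate: 150 × 18, A = 2 700 mm², y = 239 mm, Ī = 72 900 mm⁴.
Centroid: ȳ = ΣA·y / ΣA = 98.8425 mm.
Transfer each piece to the horizontal centroidal axis using Ī + A·d² with d = y − 98.8425:
  bottom plate: d = -83.8425 mm → contributes +42 627 409 mm⁴
  web plate: d = 31.1575 mm → contributes +17 216 488 mm⁴
  top plate: d = 140.157 mm → contributes +53 112 022 mm⁴
Total I = 112 955 918 mm⁴.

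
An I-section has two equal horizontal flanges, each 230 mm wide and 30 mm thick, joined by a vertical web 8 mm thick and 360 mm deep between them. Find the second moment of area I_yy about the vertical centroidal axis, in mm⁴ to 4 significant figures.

Break the section into simple shapes (no overlaps), measuring from the bottom-left corner of the bounding box.
Bottom flange: 230 × 30, A = 6 900 mm², x = 115 mm, Ī = 30 417 500 mm⁴.
Web: 8 × 360, A = 2 880 mm², x = 115 mm, Ī = 15 360 mm⁴.
Top flange: 230 × 30, A = 6 900 mm², x = 115 mm, Ī = 30 417 500 mm⁴.
By symmetry the centroid is at mid-width, x̄ = 115 mm.
All pieces are centred on the vertical centroidal axis, so I = ΣĪ = 60 850 360 mm⁴.

I_yy ≈ 6.085 × 10⁷ mm⁴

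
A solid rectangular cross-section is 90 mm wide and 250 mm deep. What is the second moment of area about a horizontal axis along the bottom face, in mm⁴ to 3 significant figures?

I_base ≈ 4.69 × 10⁸ mm⁴

The section: 90 × 250, A = 22 500 mm², y = 125 mm, Ī = 117 187 500 mm⁴.
Transfer it to the base of the section using Ī + A·d² with d = y − 0:
  the section: d = 125 mm → contributes +468 750 000 mm⁴
Total I = 468 750 000 mm⁴.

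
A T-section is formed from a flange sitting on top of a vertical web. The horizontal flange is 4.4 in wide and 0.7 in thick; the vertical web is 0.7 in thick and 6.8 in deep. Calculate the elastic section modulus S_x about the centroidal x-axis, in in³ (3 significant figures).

Break the section into simple shapes (no overlaps), measuring from the bottom-left corner of the bounding box.
Flange: 4.4 × 0.7, A = 3.08 in², y = 7.15 in, Ī = 0.12577 in⁴.
Web: 0.7 × 6.8, A = 4.76 in², y = 3.4 in, Ī = 18.342 in⁴.
Centroid: ȳ = ΣA·y / ΣA = 4.8732 in.
Transfer each piece to the centroidal x-axis using Ī + A·d² with d = y − 4.8732:
  flange: d = 2.2768 in → contributes +16.092 in⁴
  web: d = -1.4732 in → contributes +28.673 in⁴
Total I = 44.765 in⁴.
Extreme fibre distance c = 4.8732 in; S = I/c = 9.1858 in³.

S_x ≈ 9.19 in³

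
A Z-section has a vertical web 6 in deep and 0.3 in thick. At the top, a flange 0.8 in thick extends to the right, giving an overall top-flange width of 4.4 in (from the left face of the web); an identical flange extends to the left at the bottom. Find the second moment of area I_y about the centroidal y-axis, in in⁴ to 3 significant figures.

Treat the section as a set of non-overlapping primitives; coordinates are from the bounding-box lower-left.
Web: 0.3 × 6, A = 1.8 in², x = 4.25 in, Ī = 0.0135 in⁴.
Top flange (beyond web): 4.1 × 0.8, A = 3.28 in², x = 6.45 in, Ī = 4.5947 in⁴.
Bottom flange (beyond web): 4.1 × 0.8, A = 3.28 in², x = 2.05 in, Ī = 4.5947 in⁴.
Centroid: x̄ = ΣA·x / ΣA = 4.25 in.
Transfer each piece to the centroidal y-axis using Ī + A·d² with d = x − 4.25:
  web: d = 0 in → contributes +0.0135 in⁴
  top flange (beyond web): d = 2.2 in → contributes +20.47 in⁴
  bottom flange (beyond web): d = -2.2 in → contributes +20.47 in⁴
Total I = 40.953 in⁴.

I_y ≈ 41.0 in⁴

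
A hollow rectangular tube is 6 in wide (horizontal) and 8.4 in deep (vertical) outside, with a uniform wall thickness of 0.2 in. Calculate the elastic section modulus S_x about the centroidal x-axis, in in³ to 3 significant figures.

S_x ≈ 13.7 in³

Split into non-overlapping primitives; take the origin at the lower-left of the bounding box.
Outer rectangle: 6 × 8.4, A = 50.4 in², y = 4.2 in, Ī = 296.35 in⁴.
Inner void (subtracted): 5.6 × 8, A = 44.8 in², y = 4.2 in, Ī = 238.93 in⁴.
By symmetry the centroid is at mid-height, ȳ = 4.2 in.
All pieces are centred on the centroidal x-axis, so I = ΣĪ (holes subtracted) = 57.419 in⁴.
Extreme fibre distance c = 4.2 in; S = I/c = 13.671 in³.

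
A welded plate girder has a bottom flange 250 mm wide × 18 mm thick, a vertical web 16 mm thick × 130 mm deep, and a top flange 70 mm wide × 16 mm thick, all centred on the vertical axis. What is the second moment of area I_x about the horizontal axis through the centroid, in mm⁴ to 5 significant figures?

I_x ≈ 2.5488 × 10⁷ mm⁴

Decompose the section into non-overlapping parts with the origin at the bottom-left of its bounding rectangle.
Bottom plate: 250 × 18, A = 4 500 mm², y = 9 mm, Ī = 121 500 mm⁴.
Web plate: 16 × 130, A = 2 080 mm², y = 83 mm, Ī = 2 929 333 mm⁴.
Top plate: 70 × 16, A = 1 120 mm², y = 156 mm, Ī = 23893.33 mm⁴.
Centroid: ȳ = ΣA·y / ΣA = 50.37143 mm.
Transfer each piece to the horizontal axis through the centroid using Ī + A·d² with d = y − 50.37143:
  bottom plate: d = -41.37143 mm → contributes +7 823 678 mm⁴
  web plate: d = 32.62857 mm → contributes +5 143 751 mm⁴
  top plate: d = 105.6286 mm → contributes +12 520 176 mm⁴
Total I = 25 487 604 mm⁴.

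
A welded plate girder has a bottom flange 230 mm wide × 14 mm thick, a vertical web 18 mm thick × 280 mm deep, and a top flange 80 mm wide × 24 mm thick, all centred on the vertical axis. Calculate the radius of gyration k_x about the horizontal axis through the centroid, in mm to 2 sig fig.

Split into non-overlapping primitives; take the origin at the lower-left of the bounding box.
Bottom plate: 230 × 14, A = 3 220 mm², y = 7 mm, Ī = 52 593 mm⁴.
Web plate: 18 × 280, A = 5 040 mm², y = 154 mm, Ī = 32 928 000 mm⁴.
Top plate: 80 × 24, A = 1 920 mm², y = 306 mm, Ī = 92 160 mm⁴.
Centroid: ȳ = ΣA·y / ΣA = 136.2 mm.
Transfer each piece to the horizontal axis through the centroid using Ī + A·d² with d = y − 136.2:
  bottom plate: d = -129.2 mm → contributes +53 778 704 mm⁴
  web plate: d = 17.83 mm → contributes +34 530 095 mm⁴
  top plate: d = 169.8 mm → contributes +55 468 637 mm⁴
Total I = 143 777 436 mm⁴.
Radius of gyration: k = √(I/A) = √(143 777 436 / 10 180) = 118.8 mm.

k_x ≈ 120 mm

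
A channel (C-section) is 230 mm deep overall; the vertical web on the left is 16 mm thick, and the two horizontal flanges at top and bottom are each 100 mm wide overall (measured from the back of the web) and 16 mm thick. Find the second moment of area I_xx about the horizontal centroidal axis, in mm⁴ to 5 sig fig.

I_xx ≈ 4.7055 × 10⁷ mm⁴

Break the section into simple shapes (no overlaps), measuring from the bottom-left corner of the bounding box.
Web: 16 × 230, A = 3 680 mm², y = 115 mm, Ī = 16 222 667 mm⁴.
Top flange (beyond web): 84 × 16, A = 1 344 mm², y = 222 mm, Ī = 28 672 mm⁴.
Bottom flange (beyond web): 84 × 16, A = 1 344 mm², y = 8 mm, Ī = 28 672 mm⁴.
By symmetry the centroid is at mid-height, ȳ = 115 mm.
Transfer each piece to the horizontal centroidal axis using Ī + A·d² with d = y − 115:
  web: d = 0 mm → contributes +16 222 667 mm⁴
  top flange (beyond web): d = 107 mm → contributes +15 416 128 mm⁴
  bottom flange (beyond web): d = -107 mm → contributes +15 416 128 mm⁴
Total I = 47 054 923 mm⁴.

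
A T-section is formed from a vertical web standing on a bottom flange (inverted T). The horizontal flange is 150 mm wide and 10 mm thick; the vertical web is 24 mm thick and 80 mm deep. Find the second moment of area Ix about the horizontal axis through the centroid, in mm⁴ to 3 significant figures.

Break the section into simple shapes (no overlaps), measuring from the bottom-left corner of the bounding box.
Flange: 150 × 10, A = 1 500 mm², y = 5 mm, Ī = 12 500 mm⁴.
Web: 24 × 80, A = 1 920 mm², y = 50 mm, Ī = 1 024 000 mm⁴.
Centroid: ȳ = ΣA·y / ΣA = 30.263 mm.
Transfer each piece to the horizontal axis through the centroid using Ī + A·d² with d = y − 30.263:
  flange: d = -25.263 mm → contributes +969 841 mm⁴
  web: d = 19.737 mm → contributes +1 771 922 mm⁴
Total I = 2 741 763 mm⁴.

Ix ≈ 2.74 × 10⁶ mm⁴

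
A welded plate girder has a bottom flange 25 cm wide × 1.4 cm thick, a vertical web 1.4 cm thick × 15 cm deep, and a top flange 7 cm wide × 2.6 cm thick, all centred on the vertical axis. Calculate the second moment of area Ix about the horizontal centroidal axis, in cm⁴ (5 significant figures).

Ix ≈ 3955.7 cm⁴

Treat the section as a set of non-overlapping primitives; coordinates are from the bounding-box lower-left.
Bottom plate: 25 × 1.4, A = 35 cm², y = 0.7 cm, Ī = 5.716667 cm⁴.
Web plate: 1.4 × 15, A = 21 cm², y = 8.9 cm, Ī = 393.75 cm⁴.
Top plate: 7 × 2.6, A = 18.2 cm², y = 17.7 cm, Ī = 10.25267 cm⁴.
Centroid: ȳ = ΣA·y / ΣA = 7.190566 cm.
Transfer each piece to the horizontal centroidal axis using Ī + A·d² with d = y − 7.190566:
  bottom plate: d = -6.490566 cm → contributes +1480.177 cm⁴
  web plate: d = 1.709434 cm → contributes +455.1155 cm⁴
  top plate: d = 10.50943 cm → contributes +2020.41 cm⁴
Total I = 3955.703 cm⁴.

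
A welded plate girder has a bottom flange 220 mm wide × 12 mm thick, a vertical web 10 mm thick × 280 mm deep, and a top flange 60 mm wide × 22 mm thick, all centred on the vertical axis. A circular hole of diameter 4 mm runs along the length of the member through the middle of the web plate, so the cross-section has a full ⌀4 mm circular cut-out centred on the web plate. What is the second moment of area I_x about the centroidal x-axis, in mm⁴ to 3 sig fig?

I_x ≈ 9.96 × 10⁷ mm⁴

Break the section into simple shapes (no overlaps), measuring from the bottom-left corner of the bounding box.
Bottom plate: 220 × 12, A = 2 640 mm², y = 6 mm, Ī = 31 680 mm⁴.
Web plate: 10 × 280, A = 2 800 mm², y = 152 mm, Ī = 18 293 333 mm⁴.
Top plate: 60 × 22, A = 1 320 mm², y = 303 mm, Ī = 53 240 mm⁴.
Hole (subtracted): ⌀4, A = 12.566 mm², y = 152 mm, Ī = 12.566 mm⁴.
Centroid: ȳ = ΣA·y / ΣA = 124.42 mm.
Transfer each piece to the centroidal x-axis using Ī + A·d² with d = y − 124.42:
  bottom plate: d = -118.42 mm → contributes +37 050 794 mm⁴
  web plate: d = 27.584 mm → contributes +20 423 761 mm⁴
  top plate: d = 178.58 mm → contributes +42 150 919 mm⁴
  hole: d = 27.584 mm → contributes −9573.9 mm⁴
Total I = 99 615 900 mm⁴.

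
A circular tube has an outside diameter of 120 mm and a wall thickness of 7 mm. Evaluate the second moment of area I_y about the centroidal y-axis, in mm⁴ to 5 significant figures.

I_y ≈ 3.9816 × 10⁶ mm⁴

Decompose the section into non-overlapping parts with the origin at the bottom-left of its bounding rectangle.
Outer circle: ⌀120, A = 11309.73 mm², x = 60 mm, Ī = 10 178 760 mm⁴.
Bore (subtracted): ⌀106, A = 8824.734 mm², x = 60 mm, Ī = 6 197 169 mm⁴.
By symmetry the centroid is at mid-width, x̄ = 60 mm.
All pieces are centred on the centroidal y-axis, so I = ΣĪ (holes subtracted) = 3 981 591 mm⁴.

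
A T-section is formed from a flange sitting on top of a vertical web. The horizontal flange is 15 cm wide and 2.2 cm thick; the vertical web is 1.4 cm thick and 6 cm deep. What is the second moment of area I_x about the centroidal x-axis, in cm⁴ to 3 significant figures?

I_x ≈ 151 cm⁴

Decompose the section into non-overlapping parts with the origin at the bottom-left of its bounding rectangle.
Flange: 15 × 2.2, A = 33 cm², y = 7.1 cm, Ī = 13.31 cm⁴.
Web: 1.4 × 6, A = 8.4 cm², y = 3 cm, Ī = 25.2 cm⁴.
Centroid: ȳ = ΣA·y / ΣA = 6.2681 cm.
Transfer each piece to the centroidal x-axis using Ī + A·d² with d = y − 6.2681:
  flange: d = 0.83188 cm → contributes +36.147 cm⁴
  web: d = -3.2681 cm → contributes +114.92 cm⁴
Total I = 151.06 cm⁴.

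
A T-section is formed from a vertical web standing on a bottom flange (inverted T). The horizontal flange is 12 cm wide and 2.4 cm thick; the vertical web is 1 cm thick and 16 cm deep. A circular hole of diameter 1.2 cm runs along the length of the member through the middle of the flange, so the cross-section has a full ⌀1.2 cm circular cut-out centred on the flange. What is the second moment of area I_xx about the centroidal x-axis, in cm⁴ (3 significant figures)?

I_xx ≈ 1210 cm⁴

Split into non-overlapping primitives; take the origin at the lower-left of the bounding box.
Flange: 12 × 2.4, A = 28.8 cm², y = 1.2 cm, Ī = 13.824 cm⁴.
Web: 1 × 16, A = 16 cm², y = 10.4 cm, Ī = 341.33 cm⁴.
Hole (subtracted): ⌀1.2, A = 1.131 cm², y = 1.2 cm, Ī = 0.10179 cm⁴.
Centroid: ȳ = ΣA·y / ΣA = 4.5708 cm.
Transfer each piece to the centroidal x-axis using Ī + A·d² with d = y − 4.5708:
  flange: d = -3.3708 cm → contributes +341.06 cm⁴
  web: d = 5.8292 cm → contributes +885 cm⁴
  hole: d = -3.3708 cm → contributes −12.952 cm⁴
Total I = 1213.1 cm⁴.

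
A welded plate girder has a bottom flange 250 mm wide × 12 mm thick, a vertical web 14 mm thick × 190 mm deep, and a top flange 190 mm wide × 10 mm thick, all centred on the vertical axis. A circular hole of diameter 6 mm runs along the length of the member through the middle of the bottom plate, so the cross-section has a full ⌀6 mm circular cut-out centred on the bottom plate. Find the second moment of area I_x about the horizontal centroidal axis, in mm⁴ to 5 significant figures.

I_x ≈ 5.5758 × 10⁷ mm⁴

Break the section into simple shapes (no overlaps), measuring from the bottom-left corner of the bounding box.
Bottom plate: 250 × 12, A = 3 000 mm², y = 6 mm, Ī = 36 000 mm⁴.
Web plate: 14 × 190, A = 2 660 mm², y = 107 mm, Ī = 8 002 167 mm⁴.
Top plate: 190 × 10, A = 1 900 mm², y = 207 mm, Ī = 15833.33 mm⁴.
Hole (subtracted): ⌀6, A = 28.27433 mm², y = 6 mm, Ī = 63.61725 mm⁴.
Centroid: ȳ = ΣA·y / ΣA = 92.37596 mm.
Transfer each piece to the horizontal centroidal axis using Ī + A·d² with d = y − 92.37596:
  bottom plate: d = -86.37596 mm → contributes +22 418 417 mm⁴
  web plate: d = 14.62404 mm → contributes +8 571 041 mm⁴
  top plate: d = 114.624 mm → contributes +24 979 309 mm⁴
  hole: d = -86.37596 mm → contributes −211012.9 mm⁴
Total I = 55 757 755 mm⁴.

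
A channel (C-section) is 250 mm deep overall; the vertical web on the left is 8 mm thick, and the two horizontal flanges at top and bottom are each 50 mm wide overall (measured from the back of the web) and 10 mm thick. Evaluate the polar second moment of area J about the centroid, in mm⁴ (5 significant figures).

Decompose the section into non-overlapping parts with the origin at the bottom-left of its bounding rectangle.
Web: 8 × 250, A = 2 000 mm², y = 125 mm, Ī = 10 416 667 mm⁴.
Top flange (beyond web): 42 × 10, A = 420 mm², y = 245 mm, Ī = 3 500 mm⁴.
Bottom flange (beyond web): 42 × 10, A = 420 mm², y = 5 mm, Ī = 3 500 mm⁴.
By symmetry the centroid is at mid-height, ȳ = 125 mm.
Transfer each piece to the centroidal x-axis using Ī + A·d² with d = y − 125:
  web: d = 0 mm → contributes +10 416 667 mm⁴
  top flange (beyond web): d = 120 mm → contributes +6 051 500 mm⁴
  bottom flange (beyond web): d = -120 mm → contributes +6 051 500 mm⁴
Total I = 22 519 667 mm⁴.
For the y-axis: x̄ = 11.39437 mm.
Repeating about the centroidal y-axis gives I_y = 503 865 mm⁴.
Polar second moment: J = I_x + I_y = 23 023 532 mm⁴.

J ≈ 2.3024 × 10⁷ mm⁴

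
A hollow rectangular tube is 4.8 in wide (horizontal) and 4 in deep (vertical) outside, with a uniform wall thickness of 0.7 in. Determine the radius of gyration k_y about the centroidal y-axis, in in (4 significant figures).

Split into non-overlapping primitives; take the origin at the lower-left of the bounding box.
Outer rectangle: 4.8 × 4, A = 19.2 in², x = 2.4 in, Ī = 36.864 in⁴.
Inner void (subtracted): 3.4 × 2.6, A = 8.84 in², x = 2.4 in, Ī = 8.51587 in⁴.
By symmetry the centroid is at mid-width, x̄ = 2.4 in.
All pieces are centred on the centroidal y-axis, so I = ΣĪ (holes subtracted) = 28.3481 in⁴.
Radius of gyration: k = √(I/A) = √(28.3481 / 10.36) = 1.65418 in.

k_y ≈ 1.654 in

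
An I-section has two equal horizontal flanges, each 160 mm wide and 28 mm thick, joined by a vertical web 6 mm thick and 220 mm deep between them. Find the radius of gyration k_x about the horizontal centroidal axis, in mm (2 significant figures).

Decompose the section into non-overlapping parts with the origin at the bottom-left of its bounding rectangle.
Bottom flange: 160 × 28, A = 4 480 mm², y = 14 mm, Ī = 292 693 mm⁴.
Web: 6 × 220, A = 1 320 mm², y = 138 mm, Ī = 5 324 000 mm⁴.
Top flange: 160 × 28, A = 4 480 mm², y = 262 mm, Ī = 292 693 mm⁴.
By symmetry the centroid is at mid-height, ȳ = 138 mm.
Transfer each piece to the horizontal centroidal axis using Ī + A·d² with d = y − 138:
  bottom flange: d = -124 mm → contributes +69 177 173 mm⁴
  web: d = 0 mm → contributes +5 324 000 mm⁴
  top flange: d = 124 mm → contributes +69 177 173 mm⁴
Total I = 143 678 347 mm⁴.
Radius of gyration: k = √(I/A) = √(143 678 347 / 10 280) = 118.2 mm.

k_x ≈ 120 mm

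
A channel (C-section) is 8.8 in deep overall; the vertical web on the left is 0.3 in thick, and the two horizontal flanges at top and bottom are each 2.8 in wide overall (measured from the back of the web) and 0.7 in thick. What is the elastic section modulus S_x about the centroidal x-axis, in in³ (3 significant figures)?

Treat the section as a set of non-overlapping primitives; coordinates are from the bounding-box lower-left.
Web: 0.3 × 8.8, A = 2.64 in², y = 4.4 in, Ī = 17.037 in⁴.
Top flange (beyond web): 2.5 × 0.7, A = 1.75 in², y = 8.45 in, Ī = 0.071458 in⁴.
Bottom flange (beyond web): 2.5 × 0.7, A = 1.75 in², y = 0.35 in, Ī = 0.071458 in⁴.
By symmetry the centroid is at mid-height, ȳ = 4.4 in.
Transfer each piece to the centroidal x-axis using Ī + A·d² with d = y − 4.4:
  web: d = 0 in → contributes +17.037 in⁴
  top flange (beyond web): d = 4.05 in → contributes +28.776 in⁴
  bottom flange (beyond web): d = -4.05 in → contributes +28.776 in⁴
Total I = 74.588 in⁴.
Extreme fibre distance c = 4.4 in; S = I/c = 16.952 in³.

S_x ≈ 17.0 in³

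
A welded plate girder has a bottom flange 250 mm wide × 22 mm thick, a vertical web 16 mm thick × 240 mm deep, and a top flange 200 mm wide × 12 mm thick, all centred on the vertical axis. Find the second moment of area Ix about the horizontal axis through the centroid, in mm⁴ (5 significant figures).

Break the section into simple shapes (no overlaps), measuring from the bottom-left corner of the bounding box.
Bottom plate: 250 × 22, A = 5 500 mm², y = 11 mm, Ī = 221833.3 mm⁴.
Web plate: 16 × 240, A = 3 840 mm², y = 142 mm, Ī = 18 432 000 mm⁴.
Top plate: 200 × 12, A = 2 400 mm², y = 268 mm, Ī = 28 800 mm⁴.
Centroid: ȳ = ΣA·y / ΣA = 106.3867 mm.
Transfer each piece to the horizontal axis through the centroid using Ī + A·d² with d = y − 106.3867:
  bottom plate: d = -95.38671 mm → contributes +50 264 270 mm⁴
  web plate: d = 35.61329 mm → contributes +23 302 296 mm⁴
  top plate: d = 161.6133 mm → contributes +62 714 052 mm⁴
Total I = 136 280 618 mm⁴.

Ix ≈ 1.3628 × 10⁸ mm⁴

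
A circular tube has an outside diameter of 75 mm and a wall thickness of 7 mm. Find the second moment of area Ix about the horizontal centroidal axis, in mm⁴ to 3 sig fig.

Decompose the section into non-overlapping parts with the origin at the bottom-left of its bounding rectangle.
Outer circle: ⌀75, A = 4417.9 mm², y = 37.5 mm, Ī = 1 553 156 mm⁴.
Bore (subtracted): ⌀61, A = 2922.5 mm², y = 37.5 mm, Ī = 679 656 mm⁴.
By symmetry the centroid is at mid-height, ȳ = 37.5 mm.
All pieces are centred on the horizontal centroidal axis, so I = ΣĪ (holes subtracted) = 873 499 mm⁴.

Ix ≈ 8.73 × 10⁵ mm⁴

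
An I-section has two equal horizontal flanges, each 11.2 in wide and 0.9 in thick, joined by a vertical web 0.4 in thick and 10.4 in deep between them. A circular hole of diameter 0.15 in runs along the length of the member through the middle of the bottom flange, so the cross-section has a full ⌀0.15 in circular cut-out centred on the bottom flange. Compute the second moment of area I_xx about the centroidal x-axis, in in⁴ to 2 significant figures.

I_xx ≈ 680 in⁴

Treat the section as a set of non-overlapping primitives; coordinates are from the bounding-box lower-left.
Bottom flange: 11.2 × 0.9, A = 10.08 in², y = 0.45 in, Ī = 0.6804 in⁴.
Web: 0.4 × 10.4, A = 4.16 in², y = 6.1 in, Ī = 37.5 in⁴.
Top flange: 11.2 × 0.9, A = 10.08 in², y = 11.75 in, Ī = 0.6804 in⁴.
Hole (subtracted): ⌀0.15, A = 0.01767 in², y = 0.45 in, Ī = 0.00002485 in⁴.
Centroid: ȳ = ΣA·y / ΣA = 6.104 in.
Transfer each piece to the centroidal x-axis using Ī + A·d² with d = y − 6.104:
  bottom flange: d = -5.654 in → contributes +322.9 in⁴
  web: d = -0.004108 in → contributes +37.5 in⁴
  top flange: d = 5.646 in → contributes +322 in⁴
  hole: d = -5.654 in → contributes −0.565 in⁴
Total I = 681.8 in⁴.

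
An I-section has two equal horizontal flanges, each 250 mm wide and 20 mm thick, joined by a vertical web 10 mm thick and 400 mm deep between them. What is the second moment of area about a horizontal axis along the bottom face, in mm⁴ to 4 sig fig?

Treat the section as a set of non-overlapping primitives; coordinates are from the bounding-box lower-left.
Bottom flange: 250 × 20, A = 5 000 mm², y = 10 mm, Ī = 166 667 mm⁴.
Web: 10 × 400, A = 4 000 mm², y = 220 mm, Ī = 53 333 333 mm⁴.
Top flange: 250 × 20, A = 5 000 mm², y = 430 mm, Ī = 166 667 mm⁴.
Transfer each piece to the base of the section using Ī + A·d² with d = y − 0:
  bottom flange: d = 10 mm → contributes +666 667 mm⁴
  web: d = 220 mm → contributes +246 933 333 mm⁴
  top flange: d = 430 mm → contributes +924 666 667 mm⁴
Total I = 1 172 266 667 mm⁴.

I_base ≈ 1.172 × 10⁹ mm⁴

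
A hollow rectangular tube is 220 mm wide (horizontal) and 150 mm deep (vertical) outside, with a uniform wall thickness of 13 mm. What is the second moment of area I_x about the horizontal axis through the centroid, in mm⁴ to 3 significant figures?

Decompose the section into non-overlapping parts with the origin at the bottom-left of its bounding rectangle.
Outer rectangle: 220 × 150, A = 33 000 mm², y = 75 mm, Ī = 61 875 000 mm⁴.
Inner void (subtracted): 194 × 124, A = 24 056 mm², y = 75 mm, Ī = 30 823 755 mm⁴.
By symmetry the centroid is at mid-height, ȳ = 75 mm.
All pieces are centred on the horizontal axis through the centroid, so I = ΣĪ (holes subtracted) = 31 051 245 mm⁴.

I_x ≈ 3.11 × 10⁷ mm⁴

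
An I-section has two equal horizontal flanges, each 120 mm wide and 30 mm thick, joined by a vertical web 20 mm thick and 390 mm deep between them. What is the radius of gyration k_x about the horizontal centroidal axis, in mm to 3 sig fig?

Decompose the section into non-overlapping parts with the origin at the bottom-left of its bounding rectangle.
Bottom flange: 120 × 30, A = 3 600 mm², y = 15 mm, Ī = 270 000 mm⁴.
Web: 20 × 390, A = 7 800 mm², y = 225 mm, Ī = 98 865 000 mm⁴.
Top flange: 120 × 30, A = 3 600 mm², y = 435 mm, Ī = 270 000 mm⁴.
By symmetry the centroid is at mid-height, ȳ = 225 mm.
Transfer each piece to the horizontal centroidal axis using Ī + A·d² with d = y − 225:
  bottom flange: d = -210 mm → contributes +159 030 000 mm⁴
  web: d = 0 mm → contributes +98 865 000 mm⁴
  top flange: d = 210 mm → contributes +159 030 000 mm⁴
Total I = 416 925 000 mm⁴.
Radius of gyration: k = √(I/A) = √(416 925 000 / 15 000) = 166.72 mm.

k_x ≈ 167 mm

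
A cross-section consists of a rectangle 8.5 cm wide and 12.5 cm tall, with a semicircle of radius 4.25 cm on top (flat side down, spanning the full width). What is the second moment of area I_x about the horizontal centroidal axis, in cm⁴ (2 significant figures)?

I_x ≈ 2900 cm⁴

Treat the section as a set of non-overlapping primitives; coordinates are from the bounding-box lower-left.
Rectangular body: 8.5 × 12.5, A = 106.3 cm², y = 6.25 cm, Ī = 1 383 cm⁴.
Semicircular cap: semicircle r = 4.25, A = 28.37 cm², y = 14.3 cm, Ī = 35.81 cm⁴.
Centroid: ȳ = ΣA·y / ΣA = 7.947 cm.
Transfer each piece to the horizontal centroidal axis using Ī + A·d² with d = y − 7.947:
  rectangular body: d = -1.697 cm → contributes +1 690 cm⁴
  semicircular cap: d = 6.356 cm → contributes +1 182 cm⁴
Total I = 2 872 cm⁴.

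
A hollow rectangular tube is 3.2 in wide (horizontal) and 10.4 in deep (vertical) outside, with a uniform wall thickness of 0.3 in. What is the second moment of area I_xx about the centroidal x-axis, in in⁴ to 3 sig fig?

I_xx ≈ 96.0 in⁴

Split into non-overlapping primitives; take the origin at the lower-left of the bounding box.
Outer rectangle: 3.2 × 10.4, A = 33.28 in², y = 5.2 in, Ī = 299.96 in⁴.
Inner void (subtracted): 2.6 × 9.8, A = 25.48 in², y = 5.2 in, Ī = 203.92 in⁴.
By symmetry the centroid is at mid-height, ȳ = 5.2 in.
All pieces are centred on the centroidal x-axis, so I = ΣĪ (holes subtracted) = 96.039 in⁴.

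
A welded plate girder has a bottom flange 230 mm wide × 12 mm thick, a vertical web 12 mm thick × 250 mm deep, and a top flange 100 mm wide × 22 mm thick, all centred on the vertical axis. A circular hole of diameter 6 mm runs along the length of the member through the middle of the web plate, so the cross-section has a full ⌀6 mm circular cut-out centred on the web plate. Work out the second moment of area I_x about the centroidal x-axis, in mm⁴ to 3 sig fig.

I_x ≈ 1.03 × 10⁸ mm⁴

Treat the section as a set of non-overlapping primitives; coordinates are from the bounding-box lower-left.
Bottom plate: 230 × 12, A = 2 760 mm², y = 6 mm, Ī = 33 120 mm⁴.
Web plate: 12 × 250, A = 3 000 mm², y = 137 mm, Ī = 15 625 000 mm⁴.
Top plate: 100 × 22, A = 2 200 mm², y = 273 mm, Ī = 88 733 mm⁴.
Hole (subtracted): ⌀6, A = 28.274 mm², y = 137 mm, Ī = 63.617 mm⁴.
Centroid: ȳ = ΣA·y / ΣA = 129.14 mm.
Transfer each piece to the centroidal x-axis using Ī + A·d² with d = y − 129.14:
  bottom plate: d = -123.14 mm → contributes +41 882 843 mm⁴
  web plate: d = 7.8621 mm → contributes +15 810 438 mm⁴
  top plate: d = 143.86 mm → contributes +45 620 600 mm⁴
  hole: d = 7.8621 mm → contributes −1811.3 mm⁴
Total I = 103 312 069 mm⁴.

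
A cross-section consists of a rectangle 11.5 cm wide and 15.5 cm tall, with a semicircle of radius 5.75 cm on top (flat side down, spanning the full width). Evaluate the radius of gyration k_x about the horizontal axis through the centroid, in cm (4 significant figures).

k_x ≈ 5.845 cm

Decompose the section into non-overlapping parts with the origin at the bottom-left of its bounding rectangle.
Rectangular body: 11.5 × 15.5, A = 178.25 cm², y = 7.75 cm, Ī = 3568.71 cm⁴.
Semicircular cap: semicircle r = 5.75, A = 51.9345 cm², y = 17.9404 cm, Ī = 119.979 cm⁴.
Centroid: ȳ = ΣA·y / ΣA = 10.0492 cm.
Transfer each piece to the horizontal axis through the centroid using Ī + A·d² with d = y − 10.0492:
  rectangular body: d = -2.29916 cm → contributes +4510.97 cm⁴
  semicircular cap: d = 7.89121 cm → contributes +3 354 cm⁴
Total I = 7864.97 cm⁴.
Radius of gyration: k = √(I/A) = √(7864.97 / 230.184) = 5.84535 cm.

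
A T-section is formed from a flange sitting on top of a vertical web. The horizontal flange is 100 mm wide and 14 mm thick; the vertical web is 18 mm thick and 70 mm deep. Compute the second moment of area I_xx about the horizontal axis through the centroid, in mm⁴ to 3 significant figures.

I_xx ≈ 1.71 × 10⁶ mm⁴

Treat the section as a set of non-overlapping primitives; coordinates are from the bounding-box lower-left.
Flange: 100 × 14, A = 1 400 mm², y = 77 mm, Ī = 22 867 mm⁴.
Web: 18 × 70, A = 1 260 mm², y = 35 mm, Ī = 514 500 mm⁴.
Centroid: ȳ = ΣA·y / ΣA = 57.105 mm.
Transfer each piece to the horizontal axis through the centroid using Ī + A·d² with d = y − 57.105:
  flange: d = 19.895 mm → contributes +576 987 mm⁴
  web: d = -22.105 mm → contributes +1 130 190 mm⁴
Total I = 1 707 177 mm⁴.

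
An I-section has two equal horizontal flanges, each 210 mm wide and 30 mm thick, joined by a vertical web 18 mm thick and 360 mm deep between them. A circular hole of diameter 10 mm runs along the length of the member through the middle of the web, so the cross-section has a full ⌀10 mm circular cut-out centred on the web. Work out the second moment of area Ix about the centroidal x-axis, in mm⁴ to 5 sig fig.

Ix ≈ 5.5004 × 10⁸ mm⁴

Treat the section as a set of non-overlapping primitives; coordinates are from the bounding-box lower-left.
Bottom flange: 210 × 30, A = 6 300 mm², y = 15 mm, Ī = 472 500 mm⁴.
Web: 18 × 360, A = 6 480 mm², y = 210 mm, Ī = 69 984 000 mm⁴.
Top flange: 210 × 30, A = 6 300 mm², y = 405 mm, Ī = 472 500 mm⁴.
Hole (subtracted): ⌀10, A = 78.53982 mm², y = 210 mm, Ī = 490.8739 mm⁴.
By symmetry the centroid is at mid-height, ȳ = 210 mm.
Transfer each piece to the centroidal x-axis using Ī + A·d² with d = y − 210:
  bottom flange: d = -195 mm → contributes +240 030 000 mm⁴
  web: d = 0 mm → contributes +69 984 000 mm⁴
  top flange: d = 195 mm → contributes +240 030 000 mm⁴
  hole: d = 0 mm → contributes −490.8739 mm⁴
Total I = 550 043 509 mm⁴.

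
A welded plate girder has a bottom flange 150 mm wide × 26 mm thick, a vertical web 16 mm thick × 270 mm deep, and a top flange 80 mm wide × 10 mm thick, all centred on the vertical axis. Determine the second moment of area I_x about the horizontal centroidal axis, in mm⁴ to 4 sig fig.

I_x ≈ 1.036 × 10⁸ mm⁴

Split into non-overlapping primitives; take the origin at the lower-left of the bounding box.
Bottom plate: 150 × 26, A = 3 900 mm², y = 13 mm, Ī = 219 700 mm⁴.
Web plate: 16 × 270, A = 4 320 mm², y = 161 mm, Ī = 26 244 000 mm⁴.
Top plate: 80 × 10, A = 800 mm², y = 301 mm, Ī = 6666.67 mm⁴.
Centroid: ȳ = ΣA·y / ΣA = 109.426 mm.
Transfer each piece to the horizontal centroidal axis using Ī + A·d² with d = y − 109.426:
  bottom plate: d = -96.4257 mm → contributes +36 481 586 mm⁴
  web plate: d = 51.5743 mm → contributes +37 734 795 mm⁴
  top plate: d = 191.574 mm → contributes +29 367 230 mm⁴
Total I = 103 583 612 mm⁴.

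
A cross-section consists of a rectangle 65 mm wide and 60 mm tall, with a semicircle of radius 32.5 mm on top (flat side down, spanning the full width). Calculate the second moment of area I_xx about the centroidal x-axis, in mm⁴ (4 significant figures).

I_xx ≈ 3.525 × 10⁶ mm⁴

Decompose the section into non-overlapping parts with the origin at the bottom-left of its bounding rectangle.
Rectangular body: 65 × 60, A = 3 900 mm², y = 30 mm, Ī = 1 170 000 mm⁴.
Semicircular cap: semicircle r = 32.5, A = 1659.15 mm², y = 73.7934 mm, Ī = 122 452 mm⁴.
Centroid: ȳ = ΣA·y / ΣA = 43.0703 mm.
Transfer each piece to the centroidal x-axis using Ī + A·d² with d = y − 43.0703:
  rectangular body: d = -13.0703 mm → contributes +1 836 252 mm⁴
  semicircular cap: d = 30.7231 mm → contributes +1 688 541 mm⁴
Total I = 3 524 792 mm⁴.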